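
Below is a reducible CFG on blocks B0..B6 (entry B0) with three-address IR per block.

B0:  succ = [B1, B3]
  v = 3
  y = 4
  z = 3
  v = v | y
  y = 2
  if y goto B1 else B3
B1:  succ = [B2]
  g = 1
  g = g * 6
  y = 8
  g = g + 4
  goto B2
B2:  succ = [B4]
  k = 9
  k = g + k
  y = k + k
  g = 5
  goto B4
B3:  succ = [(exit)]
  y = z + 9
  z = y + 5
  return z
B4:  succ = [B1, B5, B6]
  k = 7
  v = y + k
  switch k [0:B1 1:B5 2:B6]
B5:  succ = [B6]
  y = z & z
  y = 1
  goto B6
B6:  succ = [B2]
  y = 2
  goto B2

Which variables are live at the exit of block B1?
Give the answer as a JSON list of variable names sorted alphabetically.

Answer: ["g", "z"]

Analysis:
Block summaries:
  B0: {v,y,z} / ∅
  B1: {g,y} / ∅
  B2: {g,k,y} / {g}
  B3: {y,z} / {z}
  B4: {k,v} / {y}
  B5: {y} / {z}
  B6: {y} / ∅

Backward fixpoint:
  live B0: ∅→{z}
  live B1: {z}→{g,z}
  live B2: {g,z}→{g,y,z}
  live B3: {z}→∅
  live B4: {g,y,z}→{g,z}
  live B5: {g,z}→{g,z}
  live B6: {g,z}→{g,z}

live-out(B1) = ["g", "z"]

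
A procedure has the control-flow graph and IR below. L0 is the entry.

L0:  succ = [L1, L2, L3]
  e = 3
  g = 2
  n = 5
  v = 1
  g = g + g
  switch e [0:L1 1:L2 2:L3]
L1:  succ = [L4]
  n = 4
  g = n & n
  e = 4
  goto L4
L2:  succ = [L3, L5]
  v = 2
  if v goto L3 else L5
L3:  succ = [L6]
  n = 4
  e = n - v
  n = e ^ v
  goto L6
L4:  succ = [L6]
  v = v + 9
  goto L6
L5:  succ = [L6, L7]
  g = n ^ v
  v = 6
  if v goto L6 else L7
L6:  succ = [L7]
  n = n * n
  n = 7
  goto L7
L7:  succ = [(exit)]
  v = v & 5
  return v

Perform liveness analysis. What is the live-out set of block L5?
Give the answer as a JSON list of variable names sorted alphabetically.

def/use:
  L0: {e,g,n,v} / ∅
  L1: {e,g,n} / ∅
  L2: {v} / ∅
  L3: {e,n} / {v}
  L4: {v} / {v}
  L5: {g,v} / {n,v}
  L6: {n} / {n}
  L7: {v} / {v}

Live sets:
  L0 li=∅ lo={n,v}
  L1 li={v} lo={n,v}
  L2 li={n} lo={n,v}
  L3 li={v} lo={n,v}
  L4 li={n,v} lo={n,v}
  L5 li={n,v} lo={n,v}
  L6 li={n,v} lo={v}
  L7 li={v} lo=∅

live-out(L5) = ["n", "v"]

Answer: ["n", "v"]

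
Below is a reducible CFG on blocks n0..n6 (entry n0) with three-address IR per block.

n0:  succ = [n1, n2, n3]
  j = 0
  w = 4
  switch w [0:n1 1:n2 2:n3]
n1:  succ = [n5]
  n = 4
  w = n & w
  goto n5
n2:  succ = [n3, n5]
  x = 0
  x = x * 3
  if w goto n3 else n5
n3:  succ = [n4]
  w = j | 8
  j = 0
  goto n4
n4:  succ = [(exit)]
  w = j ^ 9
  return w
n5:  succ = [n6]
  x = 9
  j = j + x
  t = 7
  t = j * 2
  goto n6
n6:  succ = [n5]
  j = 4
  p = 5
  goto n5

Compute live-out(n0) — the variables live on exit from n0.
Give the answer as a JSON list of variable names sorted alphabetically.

Per-block:
  n0: def={j,w} ue=∅
  n1: def={n,w} ue={w}
  n2: def={x} ue={w}
  n3: def={j,w} ue={j}
  n4: def={w} ue={j}
  n5: def={j,t,x} ue={j}
  n6: def={j,p} ue=∅

Liveness:
  n0 li=∅ lo={j,w}
  n1 li={j,w} lo={j}
  n2 li={j,w} lo={j}
  n3 li={j} lo={j}
  n4 li={j} lo=∅
  n5 li={j} lo=∅
  n6 li=∅ lo={j}

live-out(n0) = ["j", "w"]

Answer: ["j", "w"]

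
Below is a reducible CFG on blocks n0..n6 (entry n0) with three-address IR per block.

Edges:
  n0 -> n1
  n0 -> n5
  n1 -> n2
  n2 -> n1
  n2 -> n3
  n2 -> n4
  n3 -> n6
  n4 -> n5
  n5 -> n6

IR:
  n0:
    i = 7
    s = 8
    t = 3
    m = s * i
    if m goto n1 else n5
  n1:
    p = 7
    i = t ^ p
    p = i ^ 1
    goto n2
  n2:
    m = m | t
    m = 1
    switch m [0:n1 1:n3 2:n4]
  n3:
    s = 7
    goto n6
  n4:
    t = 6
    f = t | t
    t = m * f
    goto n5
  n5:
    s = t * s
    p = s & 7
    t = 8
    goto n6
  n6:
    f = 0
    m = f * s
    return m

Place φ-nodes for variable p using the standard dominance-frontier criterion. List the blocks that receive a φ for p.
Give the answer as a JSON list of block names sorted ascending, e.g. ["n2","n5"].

Answer: ["n1", "n5", "n6"]

Derivation:
idom tree: n1←n0 n2←n1 n3←n2 n4←n2 n5←n0 n6←n0
Join-block Dom:
  n1: preds {n0,n2}: {n0} ∩ {n0,n1,n2} = {n0}; idom=n0
  n5: preds {n0,n4}: {n0} ∩ {n0,n1,n2,n4} = {n0}; idom=n0
  n6: preds {n3,n5}: {n0,n1,n2,n3} ∩ {n0,n5} = {n0}; idom=n0

DF walk-up:
  join n1 pred n0: · stop@n0
  join n1 pred n2: n2→n1 stop@n0
  join n5 pred n0: · stop@n0
  join n5 pred n4: n4→n2→n1 stop@n0
  join n6 pred n3: n3→n2→n1 stop@n0
  join n6 pred n5: n5 stop@n0
  n0 → ∅
  n1 → {n1,n5,n6}
  n2 → {n1,n5,n6}
  n3 → {n6}
  n4 → {n5}
  n5 → {n6}
  n6 → ∅

φ for p: defs {n1,n5}
  DF⁺ = {n1,n5,n6}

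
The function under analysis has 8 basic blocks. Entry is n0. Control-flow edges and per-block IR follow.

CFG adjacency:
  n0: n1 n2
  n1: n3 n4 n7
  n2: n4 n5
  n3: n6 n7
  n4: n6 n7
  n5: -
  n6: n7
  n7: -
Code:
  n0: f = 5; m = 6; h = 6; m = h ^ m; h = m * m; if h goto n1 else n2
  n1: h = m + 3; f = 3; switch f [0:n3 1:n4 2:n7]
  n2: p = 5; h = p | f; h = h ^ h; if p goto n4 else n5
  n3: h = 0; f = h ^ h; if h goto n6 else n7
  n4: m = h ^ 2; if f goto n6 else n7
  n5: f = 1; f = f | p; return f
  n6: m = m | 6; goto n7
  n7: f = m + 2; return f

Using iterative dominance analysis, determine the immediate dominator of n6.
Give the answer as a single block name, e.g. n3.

idom tree: n1←n0 n2←n0 n3←n1 n4←n0 n5←n2 n6←n0 n7←n0
Join-block Dom:
  n4: preds {n1,n2}: {n0,n1} ∩ {n0,n2} = {n0}; idom=n0
  n6: preds {n3,n4}: {n0,n1,n3} ∩ {n0,n4} = {n0}; idom=n0
  n7: preds {n1,n3,n4,n6}: {n0,n1} ∩ {n0,n1,n3} ∩ {n0,n4} ∩ {n0,n6} = {n0}; idom=n0

idom(n6) = n0

Answer: n0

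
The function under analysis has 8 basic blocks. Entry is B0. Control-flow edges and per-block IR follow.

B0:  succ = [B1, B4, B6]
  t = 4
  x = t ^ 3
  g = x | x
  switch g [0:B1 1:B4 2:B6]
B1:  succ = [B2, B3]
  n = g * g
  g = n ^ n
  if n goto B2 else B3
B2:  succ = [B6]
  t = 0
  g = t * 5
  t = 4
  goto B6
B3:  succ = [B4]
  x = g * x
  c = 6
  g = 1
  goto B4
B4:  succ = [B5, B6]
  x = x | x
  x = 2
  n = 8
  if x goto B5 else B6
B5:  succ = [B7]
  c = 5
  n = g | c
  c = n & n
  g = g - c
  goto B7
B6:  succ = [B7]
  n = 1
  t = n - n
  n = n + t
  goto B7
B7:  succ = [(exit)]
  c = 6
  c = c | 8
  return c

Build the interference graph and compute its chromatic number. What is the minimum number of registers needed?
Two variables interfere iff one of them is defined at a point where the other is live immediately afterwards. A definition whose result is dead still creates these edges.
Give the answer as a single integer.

Answer: 3

Analysis:
Per-block:
  B0: {g,t,x} / ∅
  B1: {g,n} / {g}
  B2: {g,t} / ∅
  B3: {c,g,x} / {g,x}
  B4: {n,x} / {x}
  B5: {c,g,n} / {g}
  B6: {n,t} / ∅
  B7: {c} / ∅

Backward fixpoint:
  B0: in=∅ out={g,x}
  B1: in={g,x} out={g,x}
  B2: in=∅ out=∅
  B3: in={g,x} out={g,x}
  B4: in={g,x} out={g}
  B5: in={g} out=∅
  B6: in=∅ out=∅
  B7: in=∅ out=∅

Interference:
  c: {g,x}
  g: {c,n,x}
  n: {g,t,x}
  t: {n}
  x: {c,g,n}

Chromatic number:
  {c,g,x} pairwise interfere (3-clique) ⇒ χ ≥ 3
  3-colouring: R0={g,t}  R1={c,n}  R2={x}
  χ = 3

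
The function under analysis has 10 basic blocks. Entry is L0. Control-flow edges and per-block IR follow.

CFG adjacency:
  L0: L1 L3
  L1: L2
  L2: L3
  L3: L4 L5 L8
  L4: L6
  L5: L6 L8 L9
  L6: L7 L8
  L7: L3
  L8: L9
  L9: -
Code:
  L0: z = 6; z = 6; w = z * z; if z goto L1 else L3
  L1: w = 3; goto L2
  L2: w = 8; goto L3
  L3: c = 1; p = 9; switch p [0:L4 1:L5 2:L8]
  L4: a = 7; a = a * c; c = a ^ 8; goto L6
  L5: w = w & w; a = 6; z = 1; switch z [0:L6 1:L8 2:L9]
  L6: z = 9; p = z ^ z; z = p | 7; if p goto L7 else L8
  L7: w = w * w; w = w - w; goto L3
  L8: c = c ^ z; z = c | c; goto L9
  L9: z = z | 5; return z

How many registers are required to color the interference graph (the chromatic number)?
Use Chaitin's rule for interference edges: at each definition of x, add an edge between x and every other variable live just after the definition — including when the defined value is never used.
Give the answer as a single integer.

Answer: 4

Analysis:
Block summaries:
  L0 def {w,z} use ∅
  L1 def {w} use ∅
  L2 def {w} use ∅
  L3 def {c,p} use ∅
  L4 def {a,c} use {c}
  L5 def {a,w,z} use {w}
  L6 def {p,z} use ∅
  L7 def {w} use {w}
  L8 def {c,z} use {c,z}
  L9 def {z} use {z}

Liveness:
  L0 li=∅ lo={w,z}
  L1 li={z} lo={z}
  L2 li={z} lo={w,z}
  L3 li={w,z} lo={c,w,z}
  L4 li={c,w} lo={c,w}
  L5 li={c,w} lo={c,w,z}
  L6 li={c,w} lo={c,w,z}
  L7 li={w,z} lo={w,z}
  L8 li={c,z} lo={z}
  L9 li={z} lo=∅

Conflict graph:
  a: {c,w}
  c: {a,p,w,z}
  p: {c,w,z}
  w: {a,c,p,z}
  z: {c,p,w}

Colouring:
  lower bound: {c,p,w,z} mutually conflict ⇒ χ ≥ 4
  4-colouring: c0={c}  c1={w}  c2={a,p}  c3={z}
  χ = 4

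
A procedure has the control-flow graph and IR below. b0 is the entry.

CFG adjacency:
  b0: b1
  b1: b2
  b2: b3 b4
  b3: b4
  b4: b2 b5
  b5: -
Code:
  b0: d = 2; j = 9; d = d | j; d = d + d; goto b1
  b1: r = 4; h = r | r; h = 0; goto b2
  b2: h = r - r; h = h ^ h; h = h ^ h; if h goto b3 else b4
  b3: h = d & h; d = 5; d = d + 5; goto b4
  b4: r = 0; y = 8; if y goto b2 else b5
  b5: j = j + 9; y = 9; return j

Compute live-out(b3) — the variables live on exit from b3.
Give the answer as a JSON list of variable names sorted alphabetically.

Answer: ["d", "j"]

Working:
Block summaries:
  b0 def {d,j} use ∅
  b1 def {h,r} use ∅
  b2 def {h} use {r}
  b3 def {d,h} use {d,h}
  b4 def {r,y} use ∅
  b5 def {j,y} use {j}

Live sets:
  live b0: ∅→{d,j}
  live b1: {d,j}→{d,j,r}
  live b2: {d,j,r}→{d,h,j}
  live b3: {d,h,j}→{d,j}
  live b4: {d,j}→{d,j,r}
  live b5: {j}→∅

live-out(b3) = ["d", "j"]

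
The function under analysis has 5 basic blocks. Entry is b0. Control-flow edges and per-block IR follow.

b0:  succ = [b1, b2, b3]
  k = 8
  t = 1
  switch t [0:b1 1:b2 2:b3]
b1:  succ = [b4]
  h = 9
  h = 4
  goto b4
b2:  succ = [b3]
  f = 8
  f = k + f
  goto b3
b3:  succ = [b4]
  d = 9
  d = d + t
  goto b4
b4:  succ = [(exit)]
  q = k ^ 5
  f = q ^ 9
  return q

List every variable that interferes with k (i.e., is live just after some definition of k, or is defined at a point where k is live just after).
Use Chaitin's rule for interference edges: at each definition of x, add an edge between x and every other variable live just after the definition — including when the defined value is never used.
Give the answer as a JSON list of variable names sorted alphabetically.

Per-block:
  b0 def {k,t} use ∅
  b1 def {h} use ∅
  b2 def {f} use {k}
  b3 def {d} use {t}
  b4 def {f,q} use {k}

Liveness:
  live b0: ∅→{k,t}
  live b1: {k}→{k}
  live b2: {k,t}→{k,t}
  live b3: {k,t}→{k}
  live b4: {k}→∅

Conflict graph:
  d: {k,t}
  f: {k,q,t}
  h: {k}
  k: {d,f,h,t}
  q: {f}
  t: {d,f,k}

N(k) = ["d", "f", "h", "t"]

Answer: ["d", "f", "h", "t"]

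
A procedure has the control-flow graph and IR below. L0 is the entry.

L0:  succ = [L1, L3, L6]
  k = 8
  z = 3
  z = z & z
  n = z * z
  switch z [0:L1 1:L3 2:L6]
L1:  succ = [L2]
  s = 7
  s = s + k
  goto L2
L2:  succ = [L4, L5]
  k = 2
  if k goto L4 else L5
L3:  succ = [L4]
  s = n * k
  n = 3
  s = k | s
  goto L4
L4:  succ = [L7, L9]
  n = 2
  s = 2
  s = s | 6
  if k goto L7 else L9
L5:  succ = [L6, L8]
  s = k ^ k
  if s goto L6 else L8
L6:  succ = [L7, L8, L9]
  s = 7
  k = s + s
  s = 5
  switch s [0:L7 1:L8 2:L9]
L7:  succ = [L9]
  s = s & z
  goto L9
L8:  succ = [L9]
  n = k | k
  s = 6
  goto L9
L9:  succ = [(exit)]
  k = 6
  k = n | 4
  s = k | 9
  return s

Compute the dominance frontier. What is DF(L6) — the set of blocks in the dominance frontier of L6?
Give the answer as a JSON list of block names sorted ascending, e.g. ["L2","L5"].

idom tree: L1←L0 L2←L1 L3←L0 L4←L0 L5←L2 L6←L0 L7←L0 L8←L0 L9←L0
Dom∩ at merges:
  L4: preds {L2,L3}: {L0,L1,L2} ∩ {L0,L3} = {L0}; idom=L0
  L6: preds {L0,L5}: {L0} ∩ {L0,L1,L2,L5} = {L0}; idom=L0
  L7: preds {L4,L6}: {L0,L4} ∩ {L0,L6} = {L0}; idom=L0
  L8: preds {L5,L6}: {L0,L1,L2,L5} ∩ {L0,L6} = {L0}; idom=L0
  L9: preds {L4,L6,L7,L8}: {L0,L4} ∩ {L0,L6} ∩ {L0,L7} ∩ {L0,L8} = {L0}; idom=L0

DF walk-up:
  join L4 pred L2: L2→L1 stop@L0
  join L4 pred L3: L3 stop@L0
  join L6 pred L0: · stop@L0
  join L6 pred L5: L5→L2→L1 stop@L0
  join L7 pred L4: L4 stop@L0
  join L7 pred L6: L6 stop@L0
  join L8 pred L5: L5→L2→L1 stop@L0
  join L8 pred L6: L6 stop@L0
  join L9 pred L4: L4 stop@L0
  join L9 pred L6: L6 stop@L0
  join L9 pred L7: L7 stop@L0
  join L9 pred L8: L8 stop@L0
  DF(L0)=∅
  DF(L1)={L4,L6,L8}
  DF(L2)={L4,L6,L8}
  DF(L3)={L4}
  DF(L4)={L7,L9}
  DF(L5)={L6,L8}
  DF(L6)={L7,L8,L9}
  DF(L7)={L9}
  DF(L8)={L9}
  DF(L9)=∅

DF(L6) = ["L7", "L8", "L9"]

Answer: ["L7", "L8", "L9"]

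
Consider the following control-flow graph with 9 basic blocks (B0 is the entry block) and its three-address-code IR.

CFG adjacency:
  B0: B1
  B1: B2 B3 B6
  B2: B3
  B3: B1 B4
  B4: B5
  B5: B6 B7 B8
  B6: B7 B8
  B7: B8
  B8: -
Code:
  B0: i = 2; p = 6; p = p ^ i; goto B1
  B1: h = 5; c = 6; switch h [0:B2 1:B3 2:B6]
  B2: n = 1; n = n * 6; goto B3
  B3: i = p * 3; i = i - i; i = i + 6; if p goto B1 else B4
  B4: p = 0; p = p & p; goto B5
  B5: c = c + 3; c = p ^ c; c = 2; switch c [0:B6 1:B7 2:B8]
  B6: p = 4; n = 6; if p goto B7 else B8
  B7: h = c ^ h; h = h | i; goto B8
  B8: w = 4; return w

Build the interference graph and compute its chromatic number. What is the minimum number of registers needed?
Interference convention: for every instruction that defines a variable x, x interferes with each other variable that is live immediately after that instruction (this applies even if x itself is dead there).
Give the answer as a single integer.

Answer: 5

Analysis:
Per-block:
  B0: {i,p} / ∅
  B1: {c,h} / ∅
  B2: {n} / ∅
  B3: {i} / {p}
  B4: {p} / ∅
  B5: {c} / {c,p}
  B6: {n,p} / ∅
  B7: {h} / {c,h,i}
  B8: {w} / ∅

Live sets:
  live B0: ∅→{i,p}
  live B1: {i,p}→{c,h,i,p}
  live B2: {c,h,p}→{c,h,p}
  live B3: {c,h,p}→{c,h,i,p}
  live B4: {c,h,i}→{c,h,i,p}
  live B5: {c,h,i,p}→{c,h,i}
  live B6: {c,h,i}→{c,h,i}
  live B7: {c,h,i}→∅
  live B8: ∅→∅

Interfere edges:
  c: {h,i,n,p}
  h: {c,i,n,p}
  i: {c,h,n,p}
  n: {c,h,i,p}
  p: {c,h,i,n}
  w: ∅

Chromatic number:
  clique {c,h,i,n,p} ⇒ need ≥ 5
  assign c→c0 h→c1 i→c2 n→c3 p→c4 w→c0 — no edge inside a register ⇒ χ ≤ 5
  χ = 5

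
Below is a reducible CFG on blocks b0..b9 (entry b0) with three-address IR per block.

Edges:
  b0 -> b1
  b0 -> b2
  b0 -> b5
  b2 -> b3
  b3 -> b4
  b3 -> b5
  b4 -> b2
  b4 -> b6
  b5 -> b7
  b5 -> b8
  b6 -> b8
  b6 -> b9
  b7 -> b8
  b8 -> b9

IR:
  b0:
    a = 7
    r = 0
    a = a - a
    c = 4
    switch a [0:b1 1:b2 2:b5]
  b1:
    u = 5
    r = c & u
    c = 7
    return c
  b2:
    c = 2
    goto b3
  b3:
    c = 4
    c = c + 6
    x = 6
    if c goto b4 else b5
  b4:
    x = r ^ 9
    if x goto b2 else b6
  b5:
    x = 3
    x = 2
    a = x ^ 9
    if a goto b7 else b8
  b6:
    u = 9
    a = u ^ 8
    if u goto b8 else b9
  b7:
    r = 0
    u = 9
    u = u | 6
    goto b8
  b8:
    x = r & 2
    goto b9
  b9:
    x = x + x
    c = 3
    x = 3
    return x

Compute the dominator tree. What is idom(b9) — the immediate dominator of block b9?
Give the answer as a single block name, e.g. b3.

idom tree: b1←b0 b2←b0 b3←b2 b4←b3 b5←b0 b6←b4 b7←b5 b8←b0 b9←b0
Join-block Dom:
  b2: preds {b0,b4}: {b0} ∩ {b0,b2,b3,b4} = {b0}; idom=b0
  b5: preds {b0,b3}: {b0} ∩ {b0,b2,b3} = {b0}; idom=b0
  b8: preds {b5,b6,b7}: {b0,b5} ∩ {b0,b2,b3,b4,b6} ∩ {b0,b5,b7} = {b0}; idom=b0
  b9: preds {b6,b8}: {b0,b2,b3,b4,b6} ∩ {b0,b8} = {b0}; idom=b0

idom(b9) = b0

Answer: b0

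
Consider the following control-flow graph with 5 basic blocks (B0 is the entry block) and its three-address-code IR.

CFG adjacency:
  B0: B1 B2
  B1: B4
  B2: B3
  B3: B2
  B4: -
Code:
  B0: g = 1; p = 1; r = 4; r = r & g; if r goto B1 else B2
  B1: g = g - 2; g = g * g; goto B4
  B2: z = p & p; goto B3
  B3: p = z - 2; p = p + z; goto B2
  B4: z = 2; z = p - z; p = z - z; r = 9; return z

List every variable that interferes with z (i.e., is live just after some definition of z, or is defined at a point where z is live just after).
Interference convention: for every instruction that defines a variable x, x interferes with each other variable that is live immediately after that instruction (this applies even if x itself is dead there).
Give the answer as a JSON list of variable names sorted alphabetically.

def/use:
  B0: def={g,p,r} ue=∅
  B1: def={g} ue={g}
  B2: def={z} ue={p}
  B3: def={p} ue={z}
  B4: def={p,r,z} ue={p}

Liveness:
  B0 li=∅ lo={g,p}
  B1 li={g,p} lo={p}
  B2 li={p} lo={z}
  B3 li={z} lo={p}
  B4 li={p} lo=∅

Conflict graph:
  g↔{p,r}
  p↔{g,r,z}
  r↔{g,p,z}
  z↔{p,r}

N(z) = ["p", "r"]

Answer: ["p", "r"]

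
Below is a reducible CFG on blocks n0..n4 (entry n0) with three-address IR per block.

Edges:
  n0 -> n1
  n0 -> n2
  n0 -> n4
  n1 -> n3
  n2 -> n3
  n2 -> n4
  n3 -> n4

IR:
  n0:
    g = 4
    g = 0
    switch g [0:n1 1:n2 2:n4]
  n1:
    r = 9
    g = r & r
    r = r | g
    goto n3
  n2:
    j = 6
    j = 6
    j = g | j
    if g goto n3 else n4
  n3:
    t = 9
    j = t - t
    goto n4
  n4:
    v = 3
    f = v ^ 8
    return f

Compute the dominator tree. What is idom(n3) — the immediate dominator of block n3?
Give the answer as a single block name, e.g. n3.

idom tree: n1←n0 n2←n0 n3←n0 n4←n0
Join-block Dom:
  n3: preds {n1,n2}: {n0,n1} ∩ {n0,n2} = {n0}; idom=n0
  n4: preds {n0,n2,n3}: {n0} ∩ {n0,n2} ∩ {n0,n3} = {n0}; idom=n0

idom(n3) = n0

Answer: n0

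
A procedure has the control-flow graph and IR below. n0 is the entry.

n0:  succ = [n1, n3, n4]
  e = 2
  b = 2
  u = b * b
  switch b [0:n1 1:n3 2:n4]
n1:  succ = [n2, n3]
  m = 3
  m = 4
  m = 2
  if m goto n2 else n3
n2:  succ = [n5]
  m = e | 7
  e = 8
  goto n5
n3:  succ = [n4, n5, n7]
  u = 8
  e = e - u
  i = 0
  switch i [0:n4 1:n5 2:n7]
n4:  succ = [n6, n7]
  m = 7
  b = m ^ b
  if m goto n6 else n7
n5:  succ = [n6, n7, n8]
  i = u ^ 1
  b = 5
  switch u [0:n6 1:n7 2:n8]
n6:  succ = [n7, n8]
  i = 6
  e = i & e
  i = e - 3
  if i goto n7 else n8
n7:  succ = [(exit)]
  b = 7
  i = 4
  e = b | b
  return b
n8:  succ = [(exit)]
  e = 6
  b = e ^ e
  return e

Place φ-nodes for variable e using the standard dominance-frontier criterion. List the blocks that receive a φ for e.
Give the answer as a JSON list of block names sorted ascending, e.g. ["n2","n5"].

idom tree: n1←n0 n2←n1 n3←n0 n4←n0 n5←n0 n6←n0 n7←n0 n8←n0
Dom at joins:
  n3: preds {n0,n1}: {n0} ∩ {n0,n1} = {n0}; idom=n0
  n4: preds {n0,n3}: {n0} ∩ {n0,n3} = {n0}; idom=n0
  n5: preds {n2,n3}: {n0,n1,n2} ∩ {n0,n3} = {n0}; idom=n0
  n6: preds {n4,n5}: {n0,n4} ∩ {n0,n5} = {n0}; idom=n0
  n7: preds {n3,n4,n5,n6}: {n0,n3} ∩ {n0,n4} ∩ {n0,n5} ∩ {n0,n6} = {n0}; idom=n0
  n8: preds {n5,n6}: {n0,n5} ∩ {n0,n6} = {n0}; idom=n0

DF walk-up:
  n3←n0: walk · to n0
  n3←n1: walk n1 to n0
  n4←n0: walk · to n0
  n4←n3: walk n3 to n0
  n5←n2: walk n2→n1 to n0
  n5←n3: walk n3 to n0
  n6←n4: walk n4 to n0
  n6←n5: walk n5 to n0
  n7←n3: walk n3 to n0
  n7←n4: walk n4 to n0
  n7←n5: walk n5 to n0
  n7←n6: walk n6 to n0
  n8←n5: walk n5 to n0
  n8←n6: walk n6 to n0
  DF(n0)=∅
  DF(n1)={n3,n5}
  DF(n2)={n5}
  DF(n3)={n4,n5,n7}
  DF(n4)={n6,n7}
  DF(n5)={n6,n7,n8}
  DF(n6)={n7,n8}
  DF(n7)=∅
  DF(n8)=∅

φ for e: defs {n0,n2,n3,n6,n7,n8}
  DF⁺ = {n4,n5,n6,n7,n8}

Answer: ["n4", "n5", "n6", "n7", "n8"]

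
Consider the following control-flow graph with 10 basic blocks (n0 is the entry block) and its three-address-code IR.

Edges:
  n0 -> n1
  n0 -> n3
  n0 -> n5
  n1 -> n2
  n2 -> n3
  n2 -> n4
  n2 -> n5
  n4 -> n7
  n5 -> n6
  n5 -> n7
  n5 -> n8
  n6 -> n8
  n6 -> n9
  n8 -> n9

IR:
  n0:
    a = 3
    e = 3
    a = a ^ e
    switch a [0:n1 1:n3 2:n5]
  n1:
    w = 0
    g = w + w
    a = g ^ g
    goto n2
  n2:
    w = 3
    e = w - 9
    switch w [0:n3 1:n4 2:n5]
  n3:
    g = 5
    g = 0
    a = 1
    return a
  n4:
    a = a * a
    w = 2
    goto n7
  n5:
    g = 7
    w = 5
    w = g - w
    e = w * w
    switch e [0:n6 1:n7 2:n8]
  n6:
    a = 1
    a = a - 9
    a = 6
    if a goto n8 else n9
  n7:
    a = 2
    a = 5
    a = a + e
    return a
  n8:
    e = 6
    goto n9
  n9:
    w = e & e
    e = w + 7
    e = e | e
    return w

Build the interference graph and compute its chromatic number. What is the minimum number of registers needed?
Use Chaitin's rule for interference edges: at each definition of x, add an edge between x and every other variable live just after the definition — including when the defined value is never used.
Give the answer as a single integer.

Answer: 3

Analysis:
def/use:
  n0: {a,e} / ∅
  n1: {a,g,w} / ∅
  n2: {e,w} / ∅
  n3: {a,g} / ∅
  n4: {a,w} / {a}
  n5: {e,g,w} / ∅
  n6: {a} / ∅
  n7: {a} / {e}
  n8: {e} / ∅
  n9: {e,w} / {e}

Live sets:
  n0: in=∅ out=∅
  n1: in=∅ out={a}
  n2: in={a} out={a,e}
  n3: in=∅ out=∅
  n4: in={a,e} out={e}
  n5: in=∅ out={e}
  n6: in={e} out={e}
  n7: in={e} out=∅
  n8: in=∅ out={e}
  n9: in={e} out=∅

Interfere edges:
  a — {e,w}
  e — {a,w}
  g — {w}
  w — {a,e,g}

Colouring:
  {a,e,w} pairwise interfere (3-clique) ⇒ χ ≥ 3
  assign a→r1 e→r2 g→r1 w→r0 — no edge inside a register ⇒ χ ≤ 3
  χ = 3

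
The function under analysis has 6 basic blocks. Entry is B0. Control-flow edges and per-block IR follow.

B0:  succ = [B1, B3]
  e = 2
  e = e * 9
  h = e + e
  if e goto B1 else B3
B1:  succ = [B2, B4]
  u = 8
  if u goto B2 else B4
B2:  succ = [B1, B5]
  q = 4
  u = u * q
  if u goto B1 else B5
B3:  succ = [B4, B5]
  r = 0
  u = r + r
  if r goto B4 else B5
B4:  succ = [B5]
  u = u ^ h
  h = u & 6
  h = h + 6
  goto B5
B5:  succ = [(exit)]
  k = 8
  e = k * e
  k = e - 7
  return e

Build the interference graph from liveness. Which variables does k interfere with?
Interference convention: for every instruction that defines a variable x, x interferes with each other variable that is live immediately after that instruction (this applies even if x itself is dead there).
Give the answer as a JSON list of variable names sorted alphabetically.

Block summaries:
  B0: {e,h} / ∅
  B1: {u} / ∅
  B2: {q,u} / {u}
  B3: {r,u} / ∅
  B4: {h,u} / {h,u}
  B5: {e,k} / {e}

Liveness:
  B0 li=∅ lo={e,h}
  B1 li={e,h} lo={e,h,u}
  B2 li={e,h,u} lo={e,h}
  B3 li={e,h} lo={e,h,u}
  B4 li={e,h,u} lo={e}
  B5 li={e} lo=∅

Interference:
  e↔{h,k,q,r,u}
  h↔{e,q,r,u}
  k↔{e}
  q↔{e,h,u}
  r↔{e,h,u}
  u↔{e,h,q,r}

N(k) = ["e"]

Answer: ["e"]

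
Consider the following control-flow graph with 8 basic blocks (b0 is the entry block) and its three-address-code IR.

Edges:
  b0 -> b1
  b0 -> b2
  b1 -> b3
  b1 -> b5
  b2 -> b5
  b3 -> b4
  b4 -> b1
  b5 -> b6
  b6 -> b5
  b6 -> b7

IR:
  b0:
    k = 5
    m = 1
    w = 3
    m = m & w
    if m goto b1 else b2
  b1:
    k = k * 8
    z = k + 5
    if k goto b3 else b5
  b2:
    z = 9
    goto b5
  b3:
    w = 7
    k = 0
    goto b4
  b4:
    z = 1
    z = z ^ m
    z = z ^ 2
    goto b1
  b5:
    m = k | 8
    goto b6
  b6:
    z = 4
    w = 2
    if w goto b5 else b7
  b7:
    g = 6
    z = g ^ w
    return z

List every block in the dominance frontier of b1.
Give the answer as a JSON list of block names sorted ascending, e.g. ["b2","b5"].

Answer: ["b1", "b5"]

Derivation:
idom tree: b1←b0 b2←b0 b3←b1 b4←b3 b5←b0 b6←b5 b7←b6
Join-block Dom:
  b1: preds {b0,b4}: {b0} ∩ {b0,b1,b3,b4} = {b0}; idom=b0
  b5: preds {b1,b2,b6}: {b0,b1} ∩ {b0,b2} ∩ {b0,b5,b6} = {b0}; idom=b0

DF walk-up:
  join b1 pred b0: · stop@b0
  join b1 pred b4: b4→b3→b1 stop@b0
  join b5 pred b1: b1 stop@b0
  join b5 pred b2: b2 stop@b0
  join b5 pred b6: b6→b5 stop@b0
  b0 → ∅
  b1 → {b1,b5}
  b2 → {b5}
  b3 → {b1}
  b4 → {b1}
  b5 → {b5}
  b6 → {b5}
  b7 → ∅

DF(b1) = ["b1", "b5"]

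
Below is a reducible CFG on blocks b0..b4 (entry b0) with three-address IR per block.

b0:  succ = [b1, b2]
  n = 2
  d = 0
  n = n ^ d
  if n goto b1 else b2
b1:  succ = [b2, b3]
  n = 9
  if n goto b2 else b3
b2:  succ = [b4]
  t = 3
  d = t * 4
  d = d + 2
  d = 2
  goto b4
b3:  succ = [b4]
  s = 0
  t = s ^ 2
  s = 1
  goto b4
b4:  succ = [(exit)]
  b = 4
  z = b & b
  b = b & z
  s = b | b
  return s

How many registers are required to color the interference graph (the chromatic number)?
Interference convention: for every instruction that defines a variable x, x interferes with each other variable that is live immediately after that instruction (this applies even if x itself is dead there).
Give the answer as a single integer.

def/use:
  b0: {d,n} / ∅
  b1: {n} / ∅
  b2: {d,t} / ∅
  b3: {s,t} / ∅
  b4: {b,s,z} / ∅

Liveness:
  live b0: ∅→∅
  live b1: ∅→∅
  live b2: ∅→∅
  live b3: ∅→∅
  live b4: ∅→∅

Interfere edges:
  b: {z}
  d: {n}
  n: {d}
  s: ∅
  t: ∅
  z: {b}

Chromatic number:
  {b,z} pairwise interfere (2-clique) ⇒ χ ≥ 2
  2-colouring: R0={b,d,s,t}  R1={n,z}
  χ = 2

Answer: 2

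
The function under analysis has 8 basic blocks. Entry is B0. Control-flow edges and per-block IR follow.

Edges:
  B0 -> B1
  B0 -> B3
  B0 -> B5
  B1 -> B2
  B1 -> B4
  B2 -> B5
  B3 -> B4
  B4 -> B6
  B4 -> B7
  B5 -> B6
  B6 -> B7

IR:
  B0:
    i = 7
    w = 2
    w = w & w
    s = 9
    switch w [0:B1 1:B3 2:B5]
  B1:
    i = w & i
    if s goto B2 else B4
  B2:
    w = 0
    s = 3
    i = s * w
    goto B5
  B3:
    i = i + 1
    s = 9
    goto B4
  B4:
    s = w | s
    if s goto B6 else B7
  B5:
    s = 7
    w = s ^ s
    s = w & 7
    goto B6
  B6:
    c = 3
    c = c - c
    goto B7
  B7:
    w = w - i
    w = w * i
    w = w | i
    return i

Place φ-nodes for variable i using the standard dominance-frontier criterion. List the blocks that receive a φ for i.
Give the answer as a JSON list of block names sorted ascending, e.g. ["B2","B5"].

idom tree: B1←B0 B2←B1 B3←B0 B4←B0 B5←B0 B6←B0 B7←B0
Join-block Dom:
  B4: preds {B1,B3}: {B0,B1} ∩ {B0,B3} = {B0}; idom=B0
  B5: preds {B0,B2}: {B0} ∩ {B0,B1,B2} = {B0}; idom=B0
  B6: preds {B4,B5}: {B0,B4} ∩ {B0,B5} = {B0}; idom=B0
  B7: preds {B4,B6}: {B0,B4} ∩ {B0,B6} = {B0}; idom=B0

DF walk-up:
  join B4 pred B1: B1 stop@B0
  join B4 pred B3: B3 stop@B0
  join B5 pred B0: · stop@B0
  join B5 pred B2: B2→B1 stop@B0
  join B6 pred B4: B4 stop@B0
  join B6 pred B5: B5 stop@B0
  join B7 pred B4: B4 stop@B0
  join B7 pred B6: B6 stop@B0
  DF(B0)=∅
  DF(B1)={B4,B5}
  DF(B2)={B5}
  DF(B3)={B4}
  DF(B4)={B6,B7}
  DF(B5)={B6}
  DF(B6)={B7}
  DF(B7)=∅

φ for i: defs {B0,B1,B2,B3}
  DF⁺ = {B4,B5,B6,B7}

Answer: ["B4", "B5", "B6", "B7"]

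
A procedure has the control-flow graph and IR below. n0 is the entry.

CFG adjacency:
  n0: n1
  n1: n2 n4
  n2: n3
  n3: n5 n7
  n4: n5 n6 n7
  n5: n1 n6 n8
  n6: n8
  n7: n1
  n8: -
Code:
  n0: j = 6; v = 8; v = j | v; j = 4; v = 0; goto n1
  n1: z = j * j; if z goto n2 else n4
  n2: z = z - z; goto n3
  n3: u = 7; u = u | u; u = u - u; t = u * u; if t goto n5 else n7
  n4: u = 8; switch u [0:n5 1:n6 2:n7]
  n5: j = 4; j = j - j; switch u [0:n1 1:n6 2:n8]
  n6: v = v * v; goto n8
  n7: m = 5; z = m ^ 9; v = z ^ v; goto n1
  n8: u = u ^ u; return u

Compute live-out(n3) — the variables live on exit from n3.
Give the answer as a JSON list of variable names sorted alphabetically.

Per-block:
  n0: {j,v} / ∅
  n1: {z} / {j}
  n2: {z} / {z}
  n3: {t,u} / ∅
  n4: {u} / ∅
  n5: {j} / {u}
  n6: {v} / {v}
  n7: {m,v,z} / {v}
  n8: {u} / {u}

Backward fixpoint:
  live n0: ∅→{j,v}
  live n1: {j,v}→{j,v,z}
  live n2: {j,v,z}→{j,v}
  live n3: {j,v}→{j,u,v}
  live n4: {j,v}→{j,u,v}
  live n5: {u,v}→{j,u,v}
  live n6: {u,v}→{u}
  live n7: {j,v}→{j,v}
  live n8: {u}→∅

live-out(n3) = ["j", "u", "v"]

Answer: ["j", "u", "v"]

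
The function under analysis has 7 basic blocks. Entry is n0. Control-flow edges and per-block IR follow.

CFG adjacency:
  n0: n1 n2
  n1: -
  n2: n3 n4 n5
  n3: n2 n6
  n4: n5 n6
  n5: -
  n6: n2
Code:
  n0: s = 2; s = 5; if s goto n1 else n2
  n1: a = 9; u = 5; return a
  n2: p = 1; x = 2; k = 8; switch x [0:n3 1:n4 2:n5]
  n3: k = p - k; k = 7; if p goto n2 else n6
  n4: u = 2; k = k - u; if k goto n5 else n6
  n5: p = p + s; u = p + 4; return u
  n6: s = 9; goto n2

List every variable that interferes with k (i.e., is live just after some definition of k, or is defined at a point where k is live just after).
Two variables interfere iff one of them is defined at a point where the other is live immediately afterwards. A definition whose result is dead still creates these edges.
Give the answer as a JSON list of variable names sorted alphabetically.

def/use:
  n0: def={s} ue=∅
  n1: def={a,u} ue=∅
  n2: def={k,p,x} ue=∅
  n3: def={k} ue={k,p}
  n4: def={k,u} ue={k}
  n5: def={p,u} ue={p,s}
  n6: def={s} ue=∅

Liveness:
  n0 li=∅ lo={s}
  n1 li=∅ lo=∅
  n2 li={s} lo={k,p,s}
  n3 li={k,p,s} lo={s}
  n4 li={k,p,s} lo={p,s}
  n5 li={p,s} lo=∅
  n6 li=∅ lo={s}

Interference:
  a↔{u}
  k↔{p,s,u,x}
  p↔{k,s,u,x}
  s↔{k,p,u,x}
  u↔{a,k,p,s}
  x↔{k,p,s}

N(k) = ["p", "s", "u", "x"]

Answer: ["p", "s", "u", "x"]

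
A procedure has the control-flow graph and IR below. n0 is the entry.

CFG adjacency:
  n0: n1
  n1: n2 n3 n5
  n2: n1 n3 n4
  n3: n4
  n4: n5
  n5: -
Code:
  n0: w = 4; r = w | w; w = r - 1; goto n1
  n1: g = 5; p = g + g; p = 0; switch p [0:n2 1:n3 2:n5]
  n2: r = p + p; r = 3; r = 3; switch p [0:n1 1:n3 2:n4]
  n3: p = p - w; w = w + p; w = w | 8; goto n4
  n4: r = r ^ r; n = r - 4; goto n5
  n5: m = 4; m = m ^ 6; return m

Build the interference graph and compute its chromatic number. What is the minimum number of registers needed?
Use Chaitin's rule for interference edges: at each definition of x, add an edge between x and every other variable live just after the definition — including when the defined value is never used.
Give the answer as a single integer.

Answer: 3

Working:
Block summaries:
  n0: def={r,w} ue=∅
  n1: def={g,p} ue=∅
  n2: def={r} ue={p}
  n3: def={p,w} ue={p,w}
  n4: def={n,r} ue={r}
  n5: def={m} ue=∅

Live sets:
  n0 li=∅ lo={r,w}
  n1 li={r,w} lo={p,r,w}
  n2 li={p,w} lo={p,r,w}
  n3 li={p,r,w} lo={r}
  n4 li={r} lo=∅
  n5 li=∅ lo=∅

Interfere edges:
  g: {r,w}
  m: ∅
  n: ∅
  p: {r,w}
  r: {g,p,w}
  w: {g,p,r}

Registers:
  {g,r,w} pairwise interfere (3-clique) ⇒ χ ≥ 3
  3-colouring: R0={m,n,r}  R1={w}  R2={g,p}
  χ = 3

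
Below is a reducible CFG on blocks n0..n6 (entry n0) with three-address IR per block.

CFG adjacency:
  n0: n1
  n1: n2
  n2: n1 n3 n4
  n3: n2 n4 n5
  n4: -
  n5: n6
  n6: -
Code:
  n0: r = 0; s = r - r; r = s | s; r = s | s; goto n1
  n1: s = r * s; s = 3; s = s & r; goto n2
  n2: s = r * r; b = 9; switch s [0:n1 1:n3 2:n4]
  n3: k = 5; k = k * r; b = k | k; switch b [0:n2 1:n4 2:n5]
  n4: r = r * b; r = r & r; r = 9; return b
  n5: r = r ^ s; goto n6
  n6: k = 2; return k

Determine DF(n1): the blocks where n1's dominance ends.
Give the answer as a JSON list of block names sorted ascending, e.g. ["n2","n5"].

Answer: ["n1"]

Derivation:
idom tree: n1←n0 n2←n1 n3←n2 n4←n2 n5←n3 n6←n5
Join-block Dom:
  n1: preds {n0,n2}: {n0} ∩ {n0,n1,n2} = {n0}; idom=n0
  n2: preds {n1,n3}: {n0,n1} ∩ {n0,n1,n2,n3} = {n0,n1}; idom=n1
  n4: preds {n2,n3}: {n0,n1,n2} ∩ {n0,n1,n2,n3} = {n0,n1,n2}; idom=n2

DF walk-up:
  n1←n0: walk · to n0
  n1←n2: walk n2→n1 to n0
  n2←n1: walk · to n1
  n2←n3: walk n3→n2 to n1
  n4←n2: walk · to n2
  n4←n3: walk n3 to n2
  n0: DF=∅
  n1: DF={n1}
  n2: DF={n1,n2}
  n3: DF={n2,n4}
  n4: DF=∅
  n5: DF=∅
  n6: DF=∅

DF(n1) = ["n1"]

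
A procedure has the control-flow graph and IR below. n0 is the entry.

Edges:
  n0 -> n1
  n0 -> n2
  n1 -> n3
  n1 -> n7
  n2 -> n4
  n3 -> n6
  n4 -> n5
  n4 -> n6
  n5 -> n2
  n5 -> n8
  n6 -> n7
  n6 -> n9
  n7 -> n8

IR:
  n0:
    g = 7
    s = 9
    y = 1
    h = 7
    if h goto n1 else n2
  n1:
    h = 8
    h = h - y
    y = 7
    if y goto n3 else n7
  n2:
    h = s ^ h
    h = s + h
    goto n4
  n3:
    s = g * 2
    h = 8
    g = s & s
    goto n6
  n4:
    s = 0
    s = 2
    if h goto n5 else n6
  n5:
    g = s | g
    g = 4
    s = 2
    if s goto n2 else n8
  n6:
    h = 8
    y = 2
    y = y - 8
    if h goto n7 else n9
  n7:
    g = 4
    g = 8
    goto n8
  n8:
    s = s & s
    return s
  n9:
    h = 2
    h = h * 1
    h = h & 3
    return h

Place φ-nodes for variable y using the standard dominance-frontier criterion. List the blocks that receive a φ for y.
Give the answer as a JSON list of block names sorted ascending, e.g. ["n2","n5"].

idom tree: n1←n0 n2←n0 n3←n1 n4←n2 n5←n4 n6←n0 n7←n0 n8←n0 n9←n6
Join-block Dom:
  n2: preds {n0,n5}: {n0} ∩ {n0,n2,n4,n5} = {n0}; idom=n0
  n6: preds {n3,n4}: {n0,n1,n3} ∩ {n0,n2,n4} = {n0}; idom=n0
  n7: preds {n1,n6}: {n0,n1} ∩ {n0,n6} = {n0}; idom=n0
  n8: preds {n5,n7}: {n0,n2,n4,n5} ∩ {n0,n7} = {n0}; idom=n0

Frontier:
  join n2 pred n0: · stop@n0
  join n2 pred n5: n5→n4→n2 stop@n0
  join n6 pred n3: n3→n1 stop@n0
  join n6 pred n4: n4→n2 stop@n0
  join n7 pred n1: n1 stop@n0
  join n7 pred n6: n6 stop@n0
  join n8 pred n5: n5→n4→n2 stop@n0
  join n8 pred n7: n7 stop@n0
  DF(n0)=∅
  DF(n1)={n6,n7}
  DF(n2)={n2,n6,n8}
  DF(n3)={n6}
  DF(n4)={n2,n6,n8}
  DF(n5)={n2,n8}
  DF(n6)={n7}
  DF(n7)={n8}
  DF(n8)=∅
  DF(n9)=∅

φ for y: defs {n0,n1,n6}
  DF⁺ = {n6,n7,n8}

Answer: ["n6", "n7", "n8"]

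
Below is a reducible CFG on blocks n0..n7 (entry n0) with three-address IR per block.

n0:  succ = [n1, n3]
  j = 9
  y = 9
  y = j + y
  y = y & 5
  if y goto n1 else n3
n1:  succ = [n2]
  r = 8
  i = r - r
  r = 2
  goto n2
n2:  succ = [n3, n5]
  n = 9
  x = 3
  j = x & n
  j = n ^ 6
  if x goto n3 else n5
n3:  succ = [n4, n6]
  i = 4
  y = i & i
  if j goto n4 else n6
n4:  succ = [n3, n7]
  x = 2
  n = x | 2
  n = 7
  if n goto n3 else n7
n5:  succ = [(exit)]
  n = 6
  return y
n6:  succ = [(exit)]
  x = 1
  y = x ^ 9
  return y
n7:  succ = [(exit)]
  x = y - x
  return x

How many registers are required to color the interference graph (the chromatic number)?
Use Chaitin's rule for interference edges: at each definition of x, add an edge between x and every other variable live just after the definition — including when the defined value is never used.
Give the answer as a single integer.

def/use:
  n0: {j,y} / ∅
  n1: {i,r} / ∅
  n2: {j,n,x} / ∅
  n3: {i,y} / {j}
  n4: {n,x} / ∅
  n5: {n} / {y}
  n6: {x,y} / ∅
  n7: {x} / {x,y}

Backward fixpoint:
  live n0: ∅→{j,y}
  live n1: {y}→{y}
  live n2: {y}→{j,y}
  live n3: {j}→{j,y}
  live n4: {j,y}→{j,x,y}
  live n5: {y}→∅
  live n6: ∅→∅
  live n7: {x,y}→∅

Interference:
  i: {j,y}
  j: {i,n,x,y}
  n: {j,x,y}
  r: {y}
  x: {j,n,y}
  y: {i,j,n,r,x}

Colouring:
  {j,n,x,y} pairwise interfere (4-clique) ⇒ χ ≥ 4
  4-colouring: c0={y}  c1={j,r}  c2={i,n}  c3={x}
  χ = 4

Answer: 4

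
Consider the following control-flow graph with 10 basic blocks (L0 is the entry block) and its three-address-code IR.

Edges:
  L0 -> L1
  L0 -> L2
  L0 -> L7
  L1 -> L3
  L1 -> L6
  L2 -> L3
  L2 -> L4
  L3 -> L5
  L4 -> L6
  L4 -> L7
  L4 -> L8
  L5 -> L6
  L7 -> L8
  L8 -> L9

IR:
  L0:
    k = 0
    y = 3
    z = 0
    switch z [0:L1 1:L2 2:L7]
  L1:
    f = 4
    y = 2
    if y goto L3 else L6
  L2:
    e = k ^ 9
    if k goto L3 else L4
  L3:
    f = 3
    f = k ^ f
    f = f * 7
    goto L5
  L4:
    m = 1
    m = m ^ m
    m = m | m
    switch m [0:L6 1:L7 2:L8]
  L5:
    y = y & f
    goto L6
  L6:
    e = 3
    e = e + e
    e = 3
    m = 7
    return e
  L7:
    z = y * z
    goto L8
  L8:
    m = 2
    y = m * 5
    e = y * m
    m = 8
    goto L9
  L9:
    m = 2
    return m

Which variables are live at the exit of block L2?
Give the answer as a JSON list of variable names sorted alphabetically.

Answer: ["k", "y", "z"]

Derivation:
def/use:
  L0 def {k,y,z} use ∅
  L1 def {f,y} use ∅
  L2 def {e} use {k}
  L3 def {f} use {k}
  L4 def {m} use ∅
  L5 def {y} use {f,y}
  L6 def {e,m} use ∅
  L7 def {z} use {y,z}
  L8 def {e,m,y} use ∅
  L9 def {m} use ∅

Liveness:
  L0: in=∅ out={k,y,z}
  L1: in={k} out={k,y}
  L2: in={k,y,z} out={k,y,z}
  L3: in={k,y} out={f,y}
  L4: in={y,z} out={y,z}
  L5: in={f,y} out=∅
  L6: in=∅ out=∅
  L7: in={y,z} out=∅
  L8: in=∅ out=∅
  L9: in=∅ out=∅

live-out(L2) = ["k", "y", "z"]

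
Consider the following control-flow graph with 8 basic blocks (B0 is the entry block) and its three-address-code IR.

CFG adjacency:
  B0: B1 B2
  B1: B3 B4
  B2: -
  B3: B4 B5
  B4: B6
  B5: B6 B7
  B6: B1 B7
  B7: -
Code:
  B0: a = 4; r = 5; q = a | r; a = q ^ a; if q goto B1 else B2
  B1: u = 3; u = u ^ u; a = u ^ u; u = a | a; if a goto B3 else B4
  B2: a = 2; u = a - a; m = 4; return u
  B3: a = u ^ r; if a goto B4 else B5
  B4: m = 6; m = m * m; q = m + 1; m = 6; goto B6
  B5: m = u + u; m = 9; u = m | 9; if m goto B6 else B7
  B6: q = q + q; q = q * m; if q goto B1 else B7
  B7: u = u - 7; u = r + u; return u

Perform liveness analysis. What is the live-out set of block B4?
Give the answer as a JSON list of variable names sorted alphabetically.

Answer: ["m", "q", "r", "u"]

Analysis:
Block summaries:
  B0: {a,q,r} / ∅
  B1: {a,u} / ∅
  B2: {a,m,u} / ∅
  B3: {a} / {r,u}
  B4: {m,q} / ∅
  B5: {m,u} / {u}
  B6: {q} / {m,q}
  B7: {u} / {r,u}

Liveness:
  B0: in=∅ out={q,r}
  B1: in={q,r} out={q,r,u}
  B2: in=∅ out=∅
  B3: in={q,r,u} out={q,r,u}
  B4: in={r,u} out={m,q,r,u}
  B5: in={q,r,u} out={m,q,r,u}
  B6: in={m,q,r,u} out={q,r,u}
  B7: in={r,u} out=∅

live-out(B4) = ["m", "q", "r", "u"]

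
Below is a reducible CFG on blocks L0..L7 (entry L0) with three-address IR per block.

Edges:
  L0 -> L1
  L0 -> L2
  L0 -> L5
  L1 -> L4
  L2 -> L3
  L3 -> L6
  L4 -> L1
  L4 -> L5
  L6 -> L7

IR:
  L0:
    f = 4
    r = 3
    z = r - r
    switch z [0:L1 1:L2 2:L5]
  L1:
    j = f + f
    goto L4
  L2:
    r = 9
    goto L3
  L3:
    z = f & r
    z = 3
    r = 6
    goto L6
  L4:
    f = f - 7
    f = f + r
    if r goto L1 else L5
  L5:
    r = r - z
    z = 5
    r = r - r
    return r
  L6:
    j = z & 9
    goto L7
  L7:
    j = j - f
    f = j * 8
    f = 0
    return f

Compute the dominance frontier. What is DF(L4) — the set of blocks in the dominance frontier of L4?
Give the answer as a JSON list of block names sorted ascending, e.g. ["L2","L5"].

idom tree: L1←L0 L2←L0 L3←L2 L4←L1 L5←L0 L6←L3 L7←L6
Dom at joins:
  L1: preds {L0,L4}: {L0} ∩ {L0,L1,L4} = {L0}; idom=L0
  L5: preds {L0,L4}: {L0} ∩ {L0,L1,L4} = {L0}; idom=L0

Frontier:
  join L1 pred L0: · stop@L0
  join L1 pred L4: L4→L1 stop@L0
  join L5 pred L0: · stop@L0
  join L5 pred L4: L4→L1 stop@L0
  L0 → ∅
  L1 → {L1,L5}
  L2 → ∅
  L3 → ∅
  L4 → {L1,L5}
  L5 → ∅
  L6 → ∅
  L7 → ∅

DF(L4) = ["L1", "L5"]

Answer: ["L1", "L5"]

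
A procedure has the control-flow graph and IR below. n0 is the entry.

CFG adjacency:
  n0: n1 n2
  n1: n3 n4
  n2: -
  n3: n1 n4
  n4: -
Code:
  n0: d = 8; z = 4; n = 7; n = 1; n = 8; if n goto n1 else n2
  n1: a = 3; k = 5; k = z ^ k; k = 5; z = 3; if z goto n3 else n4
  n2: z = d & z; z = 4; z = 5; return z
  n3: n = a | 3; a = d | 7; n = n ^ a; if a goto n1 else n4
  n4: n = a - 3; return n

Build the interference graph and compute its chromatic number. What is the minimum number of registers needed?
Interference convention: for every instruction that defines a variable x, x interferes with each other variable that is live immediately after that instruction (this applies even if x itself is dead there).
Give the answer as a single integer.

Per-block:
  n0 def {d,n,z} use ∅
  n1 def {a,k,z} use {z}
  n2 def {z} use {d,z}
  n3 def {a,n} use {a,d}
  n4 def {n} use {a}

Backward fixpoint:
  n0 li=∅ lo={d,z}
  n1 li={d,z} lo={a,d,z}
  n2 li={d,z} lo=∅
  n3 li={a,d,z} lo={a,d,z}
  n4 li={a} lo=∅

Conflict graph:
  a: {d,k,n,z}
  d: {a,k,n,z}
  k: {a,d,z}
  n: {a,d,z}
  z: {a,d,k,n}

Registers:
  clique {a,d,k,z} ⇒ need ≥ 4
  assign a→c0 d→c1 k→c3 n→c3 z→c2 — no edge inside a register ⇒ χ ≤ 4
  χ = 4

Answer: 4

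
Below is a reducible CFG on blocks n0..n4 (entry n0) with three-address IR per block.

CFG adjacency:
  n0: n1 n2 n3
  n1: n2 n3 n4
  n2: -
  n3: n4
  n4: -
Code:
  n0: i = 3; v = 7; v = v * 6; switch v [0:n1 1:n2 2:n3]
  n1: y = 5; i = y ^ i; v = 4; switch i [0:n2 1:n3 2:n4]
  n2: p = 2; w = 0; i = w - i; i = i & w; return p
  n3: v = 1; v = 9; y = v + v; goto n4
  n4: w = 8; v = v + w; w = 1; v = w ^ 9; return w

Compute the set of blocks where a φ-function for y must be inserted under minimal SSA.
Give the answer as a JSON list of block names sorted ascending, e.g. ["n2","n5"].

Answer: ["n2", "n3", "n4"]

Derivation:
idom tree: n1←n0 n2←n0 n3←n0 n4←n0
Join-block Dom:
  n2: preds {n0,n1}: {n0} ∩ {n0,n1} = {n0}; idom=n0
  n3: preds {n0,n1}: {n0} ∩ {n0,n1} = {n0}; idom=n0
  n4: preds {n1,n3}: {n0,n1} ∩ {n0,n3} = {n0}; idom=n0

DF walk-up:
  n2←n0: walk · to n0
  n2←n1: walk n1 to n0
  n3←n0: walk · to n0
  n3←n1: walk n1 to n0
  n4←n1: walk n1 to n0
  n4←n3: walk n3 to n0
  DF(n0)=∅
  DF(n1)={n2,n3,n4}
  DF(n2)=∅
  DF(n3)={n4}
  DF(n4)=∅

φ for y: defs {n1,n3}
  DF⁺ = {n2,n3,n4}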